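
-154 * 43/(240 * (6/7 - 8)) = 23177/6000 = 3.86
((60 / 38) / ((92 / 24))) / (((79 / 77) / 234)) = 3243240 / 34523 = 93.94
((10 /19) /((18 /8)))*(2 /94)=0.00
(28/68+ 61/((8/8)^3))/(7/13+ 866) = 4524/63835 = 0.07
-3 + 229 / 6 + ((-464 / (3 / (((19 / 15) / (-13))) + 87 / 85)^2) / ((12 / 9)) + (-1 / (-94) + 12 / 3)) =117014130927 / 3017030768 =38.78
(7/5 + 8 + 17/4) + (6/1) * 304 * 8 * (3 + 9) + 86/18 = 31522037/180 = 175122.43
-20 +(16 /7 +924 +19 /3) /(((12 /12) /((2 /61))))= 13550 /1281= 10.58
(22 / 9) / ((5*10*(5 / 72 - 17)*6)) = -44 / 91425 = -0.00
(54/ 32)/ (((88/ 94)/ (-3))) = -3807/ 704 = -5.41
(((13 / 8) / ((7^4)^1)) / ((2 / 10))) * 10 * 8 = 650 / 2401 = 0.27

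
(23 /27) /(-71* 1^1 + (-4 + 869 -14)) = 23 /21060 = 0.00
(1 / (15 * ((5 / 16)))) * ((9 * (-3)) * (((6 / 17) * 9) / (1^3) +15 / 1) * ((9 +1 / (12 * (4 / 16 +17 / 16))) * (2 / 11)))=-5646048 / 32725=-172.53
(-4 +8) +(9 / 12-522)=-2069 / 4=-517.25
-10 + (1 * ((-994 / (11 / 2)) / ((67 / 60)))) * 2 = -245930 / 737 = -333.69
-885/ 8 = -110.62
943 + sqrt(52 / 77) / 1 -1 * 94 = 2 * sqrt(1001) / 77 + 849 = 849.82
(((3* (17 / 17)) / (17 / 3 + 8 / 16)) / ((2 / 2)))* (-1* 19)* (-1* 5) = 46.22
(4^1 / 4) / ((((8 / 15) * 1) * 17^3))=15 / 39304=0.00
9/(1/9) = 81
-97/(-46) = 97/46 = 2.11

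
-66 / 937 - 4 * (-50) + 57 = 240743 / 937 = 256.93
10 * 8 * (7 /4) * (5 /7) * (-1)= -100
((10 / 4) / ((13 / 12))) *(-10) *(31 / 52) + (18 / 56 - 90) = -489459 / 4732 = -103.44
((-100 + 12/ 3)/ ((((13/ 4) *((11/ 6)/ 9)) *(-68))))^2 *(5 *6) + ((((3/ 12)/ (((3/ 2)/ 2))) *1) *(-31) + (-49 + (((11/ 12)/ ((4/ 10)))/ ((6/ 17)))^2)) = 14613157441009/ 122544804096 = 119.25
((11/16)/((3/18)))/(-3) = -11/8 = -1.38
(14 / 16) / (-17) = -7 / 136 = -0.05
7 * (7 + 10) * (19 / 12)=188.42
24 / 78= 4 / 13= 0.31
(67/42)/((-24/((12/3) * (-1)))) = 0.27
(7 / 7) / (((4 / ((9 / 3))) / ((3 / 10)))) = 9 / 40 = 0.22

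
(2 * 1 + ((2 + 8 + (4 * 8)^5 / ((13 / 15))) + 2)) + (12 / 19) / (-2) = 9563016500 / 247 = 38716665.99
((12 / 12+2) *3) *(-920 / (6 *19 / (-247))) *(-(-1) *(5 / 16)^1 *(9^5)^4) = 272635647919351628362425 / 4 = 68158911979837907090606.25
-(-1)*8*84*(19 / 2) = 6384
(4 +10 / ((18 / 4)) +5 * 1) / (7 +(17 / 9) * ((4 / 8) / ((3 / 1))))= 606 / 395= 1.53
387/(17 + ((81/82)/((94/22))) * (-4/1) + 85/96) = 71591904/3137587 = 22.82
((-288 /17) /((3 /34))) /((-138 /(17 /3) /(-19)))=-10336 /69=-149.80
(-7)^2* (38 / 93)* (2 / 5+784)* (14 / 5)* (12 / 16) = 25559674 / 775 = 32980.22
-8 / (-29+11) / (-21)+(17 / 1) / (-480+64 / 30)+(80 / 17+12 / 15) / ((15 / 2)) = 55716307 / 82252800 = 0.68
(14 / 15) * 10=28 / 3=9.33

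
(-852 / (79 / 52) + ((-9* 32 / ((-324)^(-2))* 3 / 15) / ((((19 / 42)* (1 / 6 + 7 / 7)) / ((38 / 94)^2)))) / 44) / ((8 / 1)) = -51725187534 / 9598105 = -5389.10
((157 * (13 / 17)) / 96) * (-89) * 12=-1335.65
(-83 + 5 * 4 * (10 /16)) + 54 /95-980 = -199487 /190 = -1049.93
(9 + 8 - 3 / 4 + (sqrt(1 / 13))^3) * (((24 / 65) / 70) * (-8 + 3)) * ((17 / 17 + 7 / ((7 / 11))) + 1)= -39 / 7 - 12 * sqrt(13) / 5915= -5.58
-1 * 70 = -70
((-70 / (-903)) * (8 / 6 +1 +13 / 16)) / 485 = 151 / 300312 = 0.00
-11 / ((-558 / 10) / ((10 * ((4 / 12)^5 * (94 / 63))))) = 51700 / 4271211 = 0.01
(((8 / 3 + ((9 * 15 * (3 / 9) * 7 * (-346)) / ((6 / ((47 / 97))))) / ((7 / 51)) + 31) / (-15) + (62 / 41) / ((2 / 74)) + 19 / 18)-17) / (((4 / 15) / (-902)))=-14588127.81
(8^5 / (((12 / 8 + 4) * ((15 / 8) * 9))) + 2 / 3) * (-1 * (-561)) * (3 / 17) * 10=1050556 / 3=350185.33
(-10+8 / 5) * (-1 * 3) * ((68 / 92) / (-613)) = -2142 / 70495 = -0.03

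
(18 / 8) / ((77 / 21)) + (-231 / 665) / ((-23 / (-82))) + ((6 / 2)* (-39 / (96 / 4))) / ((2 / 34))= -16055343 / 192280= -83.50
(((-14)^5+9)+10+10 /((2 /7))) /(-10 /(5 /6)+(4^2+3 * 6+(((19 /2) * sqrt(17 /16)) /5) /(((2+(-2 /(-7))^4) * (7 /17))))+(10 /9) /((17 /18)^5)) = -20804.34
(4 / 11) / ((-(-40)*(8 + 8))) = 1 / 1760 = 0.00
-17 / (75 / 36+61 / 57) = -3876 / 719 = -5.39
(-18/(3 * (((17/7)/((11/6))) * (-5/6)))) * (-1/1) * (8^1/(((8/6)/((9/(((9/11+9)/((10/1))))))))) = -5082/17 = -298.94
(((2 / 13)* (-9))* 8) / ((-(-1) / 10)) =-1440 / 13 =-110.77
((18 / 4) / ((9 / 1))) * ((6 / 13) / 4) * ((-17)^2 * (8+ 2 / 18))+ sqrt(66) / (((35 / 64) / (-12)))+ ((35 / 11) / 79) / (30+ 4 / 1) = 311668711 / 2304588 -768 * sqrt(66) / 35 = -43.03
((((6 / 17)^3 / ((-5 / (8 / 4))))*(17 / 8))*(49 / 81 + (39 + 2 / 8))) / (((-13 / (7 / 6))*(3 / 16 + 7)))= 361564 / 19442475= 0.02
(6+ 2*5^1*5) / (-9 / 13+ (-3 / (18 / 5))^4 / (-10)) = -1886976 / 24953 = -75.62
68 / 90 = 34 / 45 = 0.76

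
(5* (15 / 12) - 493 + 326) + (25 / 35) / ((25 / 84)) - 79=-4747 / 20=-237.35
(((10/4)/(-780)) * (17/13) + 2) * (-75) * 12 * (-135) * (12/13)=491771250/2197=223837.62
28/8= 7/2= 3.50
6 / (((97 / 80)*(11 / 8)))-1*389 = -411223 / 1067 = -385.40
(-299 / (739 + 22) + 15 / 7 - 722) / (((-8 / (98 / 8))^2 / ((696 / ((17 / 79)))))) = -2261238986727 / 413984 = -5462141.02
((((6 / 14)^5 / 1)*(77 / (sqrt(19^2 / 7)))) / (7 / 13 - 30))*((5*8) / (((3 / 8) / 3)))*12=-133436160*sqrt(7) / 17472077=-20.21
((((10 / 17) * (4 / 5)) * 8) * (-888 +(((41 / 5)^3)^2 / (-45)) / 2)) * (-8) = 128477.42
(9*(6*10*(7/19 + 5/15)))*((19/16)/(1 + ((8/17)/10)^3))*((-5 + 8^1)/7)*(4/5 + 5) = 4808598750/4299323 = 1118.45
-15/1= -15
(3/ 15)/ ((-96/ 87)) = -29/ 160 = -0.18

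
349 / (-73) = -349 / 73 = -4.78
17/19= 0.89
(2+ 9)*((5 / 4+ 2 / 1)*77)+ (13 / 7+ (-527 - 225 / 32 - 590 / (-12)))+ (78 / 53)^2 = 4288563451 / 1887648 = 2271.91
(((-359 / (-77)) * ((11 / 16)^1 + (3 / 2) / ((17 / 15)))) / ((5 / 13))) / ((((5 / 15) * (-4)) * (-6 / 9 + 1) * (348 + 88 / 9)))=-206780769 / 1348793600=-0.15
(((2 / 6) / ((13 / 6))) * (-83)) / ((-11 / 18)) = 2988 / 143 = 20.90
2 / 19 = 0.11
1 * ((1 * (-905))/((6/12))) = -1810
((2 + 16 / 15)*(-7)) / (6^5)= -161 / 58320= -0.00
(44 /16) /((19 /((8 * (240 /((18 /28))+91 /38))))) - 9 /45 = 2354732 /5415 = 434.85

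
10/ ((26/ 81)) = 405/ 13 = 31.15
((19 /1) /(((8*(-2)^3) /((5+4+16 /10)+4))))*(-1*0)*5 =0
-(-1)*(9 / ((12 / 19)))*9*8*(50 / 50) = 1026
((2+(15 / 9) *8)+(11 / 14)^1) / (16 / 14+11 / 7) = 677 / 114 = 5.94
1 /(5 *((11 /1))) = 1 /55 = 0.02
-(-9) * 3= 27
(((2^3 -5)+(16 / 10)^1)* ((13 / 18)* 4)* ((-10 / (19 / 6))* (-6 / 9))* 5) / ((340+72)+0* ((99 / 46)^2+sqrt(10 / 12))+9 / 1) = 0.33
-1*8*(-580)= 4640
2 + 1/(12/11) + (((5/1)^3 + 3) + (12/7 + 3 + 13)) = 12485/84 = 148.63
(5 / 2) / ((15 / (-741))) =-247 / 2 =-123.50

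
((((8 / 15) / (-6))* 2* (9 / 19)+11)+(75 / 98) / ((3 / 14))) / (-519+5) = -4817 / 170905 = -0.03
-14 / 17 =-0.82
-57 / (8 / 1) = -57 / 8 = -7.12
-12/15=-4/5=-0.80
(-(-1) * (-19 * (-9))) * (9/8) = 1539/8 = 192.38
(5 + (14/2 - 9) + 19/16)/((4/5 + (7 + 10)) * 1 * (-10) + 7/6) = -201/8488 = -0.02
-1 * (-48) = 48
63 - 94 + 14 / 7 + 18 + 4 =-7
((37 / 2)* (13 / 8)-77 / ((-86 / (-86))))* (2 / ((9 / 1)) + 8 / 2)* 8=-14269 / 9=-1585.44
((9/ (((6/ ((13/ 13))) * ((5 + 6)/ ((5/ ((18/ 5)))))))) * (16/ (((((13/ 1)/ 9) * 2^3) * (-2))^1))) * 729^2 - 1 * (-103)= -39799159/ 572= -69578.95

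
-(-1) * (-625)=-625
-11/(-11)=1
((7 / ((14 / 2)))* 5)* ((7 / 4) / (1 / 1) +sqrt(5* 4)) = 31.11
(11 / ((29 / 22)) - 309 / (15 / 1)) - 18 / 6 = -2212 / 145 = -15.26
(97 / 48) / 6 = 97 / 288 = 0.34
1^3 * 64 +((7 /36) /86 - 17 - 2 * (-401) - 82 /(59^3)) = 539840706797 /635853384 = 849.00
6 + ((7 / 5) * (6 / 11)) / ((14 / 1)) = 333 / 55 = 6.05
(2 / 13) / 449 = 2 / 5837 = 0.00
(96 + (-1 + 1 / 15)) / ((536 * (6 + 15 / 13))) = 299 / 12060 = 0.02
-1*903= -903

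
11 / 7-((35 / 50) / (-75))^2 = 6187157 / 3937500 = 1.57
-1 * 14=-14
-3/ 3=-1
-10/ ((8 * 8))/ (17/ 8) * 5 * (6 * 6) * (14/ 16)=-11.58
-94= -94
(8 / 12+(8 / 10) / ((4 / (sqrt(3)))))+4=sqrt(3) / 5+14 / 3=5.01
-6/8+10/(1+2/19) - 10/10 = 613/84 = 7.30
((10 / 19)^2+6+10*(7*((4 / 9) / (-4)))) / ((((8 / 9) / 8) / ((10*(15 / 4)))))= -182850 / 361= -506.51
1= 1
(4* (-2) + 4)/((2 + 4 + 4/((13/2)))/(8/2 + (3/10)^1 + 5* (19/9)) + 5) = -69524/94645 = -0.73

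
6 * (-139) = -834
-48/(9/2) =-32/3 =-10.67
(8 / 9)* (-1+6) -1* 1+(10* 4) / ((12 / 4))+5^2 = 376 / 9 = 41.78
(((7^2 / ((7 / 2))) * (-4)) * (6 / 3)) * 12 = -1344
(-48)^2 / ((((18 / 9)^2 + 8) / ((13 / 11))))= 2496 / 11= 226.91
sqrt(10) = 3.16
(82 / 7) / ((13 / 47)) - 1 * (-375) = 37979 / 91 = 417.35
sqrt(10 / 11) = sqrt(110) / 11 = 0.95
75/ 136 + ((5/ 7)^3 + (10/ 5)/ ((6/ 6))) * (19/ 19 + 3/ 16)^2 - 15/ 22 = 52607857/ 16420096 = 3.20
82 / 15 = 5.47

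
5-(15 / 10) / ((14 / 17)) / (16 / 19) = 1271 / 448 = 2.84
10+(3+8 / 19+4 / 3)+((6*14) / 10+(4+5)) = 9164 / 285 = 32.15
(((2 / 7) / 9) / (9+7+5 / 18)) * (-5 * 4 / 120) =-2 / 6153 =-0.00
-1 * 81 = -81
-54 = -54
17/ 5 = 3.40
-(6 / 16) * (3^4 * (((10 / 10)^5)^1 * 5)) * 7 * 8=-8505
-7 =-7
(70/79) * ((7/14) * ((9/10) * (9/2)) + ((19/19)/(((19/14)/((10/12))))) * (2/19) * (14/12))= 1910783/1026684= 1.86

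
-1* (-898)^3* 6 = 4344904752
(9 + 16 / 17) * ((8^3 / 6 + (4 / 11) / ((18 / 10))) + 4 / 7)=10084568 / 11781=856.00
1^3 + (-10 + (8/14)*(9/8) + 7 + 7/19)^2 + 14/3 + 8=3740519/212268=17.62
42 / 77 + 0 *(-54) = 6 / 11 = 0.55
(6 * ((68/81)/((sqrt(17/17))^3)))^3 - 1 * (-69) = 3873583/19683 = 196.80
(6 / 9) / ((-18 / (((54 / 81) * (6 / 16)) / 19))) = -1 / 2052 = -0.00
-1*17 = -17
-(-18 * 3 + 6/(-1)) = 60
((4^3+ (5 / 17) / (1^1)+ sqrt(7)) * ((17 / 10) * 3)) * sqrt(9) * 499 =76347 * sqrt(7) / 10+ 4908663 / 10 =511065.82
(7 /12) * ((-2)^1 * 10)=-11.67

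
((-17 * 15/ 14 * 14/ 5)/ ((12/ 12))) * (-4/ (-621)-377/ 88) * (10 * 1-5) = 19870025/ 18216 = 1090.80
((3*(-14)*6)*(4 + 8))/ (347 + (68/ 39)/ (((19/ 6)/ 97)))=-27664/ 3663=-7.55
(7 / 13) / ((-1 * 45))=-7 / 585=-0.01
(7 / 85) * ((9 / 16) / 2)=63 / 2720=0.02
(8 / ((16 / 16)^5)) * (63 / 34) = 252 / 17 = 14.82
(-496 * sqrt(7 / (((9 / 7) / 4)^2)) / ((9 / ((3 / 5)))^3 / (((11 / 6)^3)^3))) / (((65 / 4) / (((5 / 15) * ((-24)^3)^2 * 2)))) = -134132439173562368 * sqrt(7) / 159924375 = -2219055580.49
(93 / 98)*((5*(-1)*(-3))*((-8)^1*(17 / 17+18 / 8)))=-18135 / 49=-370.10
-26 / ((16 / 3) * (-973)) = 39 / 7784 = 0.01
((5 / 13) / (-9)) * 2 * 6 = -0.51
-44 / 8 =-11 / 2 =-5.50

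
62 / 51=1.22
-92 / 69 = -4 / 3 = -1.33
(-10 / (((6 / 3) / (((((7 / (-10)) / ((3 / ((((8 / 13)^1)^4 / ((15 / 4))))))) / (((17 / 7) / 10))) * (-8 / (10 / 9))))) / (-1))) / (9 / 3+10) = 3211264 / 31559905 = 0.10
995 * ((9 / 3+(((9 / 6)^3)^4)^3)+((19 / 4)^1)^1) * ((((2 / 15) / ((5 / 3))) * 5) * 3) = 2607901557.94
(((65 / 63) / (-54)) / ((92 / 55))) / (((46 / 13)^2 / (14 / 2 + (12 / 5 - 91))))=2054195 / 27594756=0.07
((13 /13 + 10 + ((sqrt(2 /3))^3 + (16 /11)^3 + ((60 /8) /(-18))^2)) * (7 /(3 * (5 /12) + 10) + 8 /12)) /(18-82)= -79210687 /275996160-29 * sqrt(6) /6480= -0.30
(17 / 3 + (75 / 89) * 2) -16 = -2309 / 267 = -8.65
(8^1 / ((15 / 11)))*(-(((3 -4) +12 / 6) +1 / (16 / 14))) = -11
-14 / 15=-0.93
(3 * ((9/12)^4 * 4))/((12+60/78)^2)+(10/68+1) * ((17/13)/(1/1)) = 2686443/1763584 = 1.52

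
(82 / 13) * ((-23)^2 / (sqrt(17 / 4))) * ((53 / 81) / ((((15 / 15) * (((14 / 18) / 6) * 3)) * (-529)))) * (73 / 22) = -634516 * sqrt(17) / 153153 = -17.08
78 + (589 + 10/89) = 59373/89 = 667.11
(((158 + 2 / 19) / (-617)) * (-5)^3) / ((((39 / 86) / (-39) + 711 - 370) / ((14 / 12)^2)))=15823570 / 123759711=0.13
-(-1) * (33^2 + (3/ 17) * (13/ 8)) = 148143/ 136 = 1089.29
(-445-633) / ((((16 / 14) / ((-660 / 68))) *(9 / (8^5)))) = 1699962880 / 51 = 33332605.49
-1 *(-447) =447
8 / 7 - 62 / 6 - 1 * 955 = -20248 / 21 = -964.19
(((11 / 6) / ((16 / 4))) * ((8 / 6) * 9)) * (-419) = -4609 / 2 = -2304.50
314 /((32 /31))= 4867 /16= 304.19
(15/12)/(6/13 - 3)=-65/132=-0.49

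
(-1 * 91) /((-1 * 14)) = 13 /2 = 6.50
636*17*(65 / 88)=175695 / 22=7986.14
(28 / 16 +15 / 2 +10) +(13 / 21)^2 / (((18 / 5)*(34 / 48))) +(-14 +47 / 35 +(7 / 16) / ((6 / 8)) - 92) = -19043923 / 224910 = -84.67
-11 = -11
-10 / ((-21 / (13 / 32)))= 65 / 336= 0.19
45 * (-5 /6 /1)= -75 /2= -37.50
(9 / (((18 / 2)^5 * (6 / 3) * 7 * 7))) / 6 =1 / 3857868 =0.00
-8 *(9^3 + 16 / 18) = -52552 / 9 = -5839.11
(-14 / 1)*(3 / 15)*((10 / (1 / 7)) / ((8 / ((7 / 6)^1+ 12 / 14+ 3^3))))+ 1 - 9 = -719.08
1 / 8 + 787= 6297 / 8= 787.12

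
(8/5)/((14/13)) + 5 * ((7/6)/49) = 337/210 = 1.60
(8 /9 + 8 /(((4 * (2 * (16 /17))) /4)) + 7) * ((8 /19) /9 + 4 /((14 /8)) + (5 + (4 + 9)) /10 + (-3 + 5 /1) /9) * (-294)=-4196143 /270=-15541.27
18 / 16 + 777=6225 / 8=778.12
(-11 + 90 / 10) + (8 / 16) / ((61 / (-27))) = -2.22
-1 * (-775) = 775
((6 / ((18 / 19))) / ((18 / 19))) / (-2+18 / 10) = -1805 / 54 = -33.43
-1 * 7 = -7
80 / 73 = 1.10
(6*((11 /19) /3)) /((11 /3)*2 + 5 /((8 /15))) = 528 /7619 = 0.07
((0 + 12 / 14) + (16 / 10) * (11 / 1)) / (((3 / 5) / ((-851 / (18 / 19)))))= -5222587 / 189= -27632.74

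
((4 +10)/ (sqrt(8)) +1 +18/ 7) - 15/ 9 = 40/ 21 +7* sqrt(2)/ 2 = 6.85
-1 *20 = -20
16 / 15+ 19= 301 / 15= 20.07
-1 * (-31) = 31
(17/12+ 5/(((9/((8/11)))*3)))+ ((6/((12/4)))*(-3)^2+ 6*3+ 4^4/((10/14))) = 2351951/5940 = 395.95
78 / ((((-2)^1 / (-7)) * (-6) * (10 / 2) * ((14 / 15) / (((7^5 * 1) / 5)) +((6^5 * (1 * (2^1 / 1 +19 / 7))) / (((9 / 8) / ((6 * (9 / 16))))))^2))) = -655473 / 871164616734740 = -0.00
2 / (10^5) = 1 / 50000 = 0.00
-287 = -287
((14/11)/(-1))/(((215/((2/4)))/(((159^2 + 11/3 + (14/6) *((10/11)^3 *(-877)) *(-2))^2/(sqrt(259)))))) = -1424802640847364 *sqrt(259)/155020445305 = -147916.16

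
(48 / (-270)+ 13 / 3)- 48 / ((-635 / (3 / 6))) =4793 / 1143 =4.19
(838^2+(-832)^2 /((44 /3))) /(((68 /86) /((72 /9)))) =1417942544 /187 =7582580.45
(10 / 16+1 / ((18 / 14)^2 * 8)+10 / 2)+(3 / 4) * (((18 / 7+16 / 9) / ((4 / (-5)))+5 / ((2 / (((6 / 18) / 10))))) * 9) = -276091 / 9072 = -30.43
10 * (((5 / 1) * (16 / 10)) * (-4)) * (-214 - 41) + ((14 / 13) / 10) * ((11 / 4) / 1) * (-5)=4243123 / 52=81598.52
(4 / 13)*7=28 / 13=2.15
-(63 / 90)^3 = -343 / 1000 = -0.34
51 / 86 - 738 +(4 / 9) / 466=-132985277 / 180342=-737.41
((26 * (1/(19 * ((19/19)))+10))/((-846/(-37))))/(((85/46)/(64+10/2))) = 97199518/227715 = 426.85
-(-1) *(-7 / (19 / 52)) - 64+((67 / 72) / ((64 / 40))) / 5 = -908807 / 10944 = -83.04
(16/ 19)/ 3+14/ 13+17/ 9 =7217/ 2223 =3.25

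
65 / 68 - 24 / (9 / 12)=-2111 / 68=-31.04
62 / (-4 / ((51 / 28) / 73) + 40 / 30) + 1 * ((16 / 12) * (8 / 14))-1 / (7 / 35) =-394007 / 85134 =-4.63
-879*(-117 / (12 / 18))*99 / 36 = 3393819 / 8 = 424227.38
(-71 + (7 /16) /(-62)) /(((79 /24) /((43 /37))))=-9086631 /362452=-25.07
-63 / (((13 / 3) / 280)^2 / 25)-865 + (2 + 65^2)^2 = 1908146216 / 169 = 11290806.01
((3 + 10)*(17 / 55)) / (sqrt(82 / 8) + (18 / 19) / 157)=-47465496 / 20065570415 + 3933043738*sqrt(41) / 20065570415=1.25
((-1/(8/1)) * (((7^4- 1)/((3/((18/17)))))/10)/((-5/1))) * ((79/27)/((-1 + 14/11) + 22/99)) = 10428/833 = 12.52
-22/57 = -0.39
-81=-81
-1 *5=-5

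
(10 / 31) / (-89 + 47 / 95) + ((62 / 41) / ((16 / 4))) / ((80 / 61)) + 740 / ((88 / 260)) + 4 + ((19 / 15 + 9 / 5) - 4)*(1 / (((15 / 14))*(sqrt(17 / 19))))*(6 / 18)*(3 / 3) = 5150312536221 / 2351044960 - 196*sqrt(323) / 11475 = 2190.34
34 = 34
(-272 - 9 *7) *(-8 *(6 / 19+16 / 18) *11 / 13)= 6072880 / 2223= 2731.84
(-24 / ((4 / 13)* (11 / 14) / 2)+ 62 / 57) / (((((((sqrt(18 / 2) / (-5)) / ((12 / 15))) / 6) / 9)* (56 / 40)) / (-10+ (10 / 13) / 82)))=-79112034000 / 779779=-101454.43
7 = 7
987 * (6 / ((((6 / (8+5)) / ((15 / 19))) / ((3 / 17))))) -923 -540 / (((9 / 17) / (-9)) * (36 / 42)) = 3738596 / 323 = 11574.60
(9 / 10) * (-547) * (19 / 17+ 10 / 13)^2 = -856055547 / 488410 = -1752.74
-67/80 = -0.84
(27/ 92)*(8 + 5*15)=24.36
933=933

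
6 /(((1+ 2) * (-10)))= -1 /5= -0.20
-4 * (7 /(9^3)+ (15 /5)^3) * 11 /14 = -84.89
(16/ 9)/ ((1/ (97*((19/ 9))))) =29488/ 81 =364.05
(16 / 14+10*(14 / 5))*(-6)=-1224 / 7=-174.86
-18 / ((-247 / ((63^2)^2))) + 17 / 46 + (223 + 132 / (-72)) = 19568953204 / 17043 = 1148210.60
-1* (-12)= 12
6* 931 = 5586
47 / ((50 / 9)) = 423 / 50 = 8.46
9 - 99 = -90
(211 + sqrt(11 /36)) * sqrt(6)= sqrt(6) * (sqrt(11) + 1266) /6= 518.20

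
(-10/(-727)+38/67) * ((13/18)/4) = 5109/48709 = 0.10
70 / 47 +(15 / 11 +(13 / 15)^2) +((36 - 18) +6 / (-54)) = 277797 / 12925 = 21.49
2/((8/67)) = 67/4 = 16.75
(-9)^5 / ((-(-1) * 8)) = -59049 / 8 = -7381.12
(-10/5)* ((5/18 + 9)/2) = -167/18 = -9.28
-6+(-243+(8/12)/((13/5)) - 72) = -12509/39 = -320.74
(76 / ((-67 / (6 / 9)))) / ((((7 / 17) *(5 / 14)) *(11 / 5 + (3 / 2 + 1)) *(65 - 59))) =-5168 / 28341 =-0.18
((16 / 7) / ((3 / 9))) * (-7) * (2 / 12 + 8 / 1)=-392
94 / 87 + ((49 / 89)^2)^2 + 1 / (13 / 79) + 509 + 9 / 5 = 183807698208464 / 354807372855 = 518.05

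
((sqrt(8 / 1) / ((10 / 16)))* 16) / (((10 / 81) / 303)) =177710.30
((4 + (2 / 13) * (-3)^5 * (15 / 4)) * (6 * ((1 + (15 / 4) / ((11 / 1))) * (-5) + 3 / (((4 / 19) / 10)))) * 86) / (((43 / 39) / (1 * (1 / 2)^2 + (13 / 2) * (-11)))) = 54268923375 / 88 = 616692311.08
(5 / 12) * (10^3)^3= 1250000000 / 3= 416666666.67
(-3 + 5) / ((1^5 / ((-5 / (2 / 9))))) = -45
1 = 1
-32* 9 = -288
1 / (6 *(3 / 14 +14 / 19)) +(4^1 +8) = 9241 / 759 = 12.18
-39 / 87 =-13 / 29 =-0.45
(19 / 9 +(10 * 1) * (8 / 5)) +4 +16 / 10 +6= 1337 / 45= 29.71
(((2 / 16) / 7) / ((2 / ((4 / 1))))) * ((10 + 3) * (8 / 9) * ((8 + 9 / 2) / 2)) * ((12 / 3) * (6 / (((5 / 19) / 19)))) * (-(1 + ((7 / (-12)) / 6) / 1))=-1525225 / 378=-4034.99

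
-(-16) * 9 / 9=16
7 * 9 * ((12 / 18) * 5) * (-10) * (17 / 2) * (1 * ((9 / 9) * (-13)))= 232050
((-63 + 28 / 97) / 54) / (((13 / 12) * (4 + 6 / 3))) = -6083 / 34047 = -0.18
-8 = -8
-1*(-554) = 554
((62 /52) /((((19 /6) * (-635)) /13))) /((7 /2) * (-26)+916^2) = -31 /3374037575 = -0.00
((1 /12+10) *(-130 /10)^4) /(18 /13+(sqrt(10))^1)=-134779359 /2732+584043889 *sqrt(10) /16392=63337.77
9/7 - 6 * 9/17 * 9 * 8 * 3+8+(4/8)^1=-676.33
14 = 14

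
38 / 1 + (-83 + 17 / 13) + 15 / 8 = -4349 / 104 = -41.82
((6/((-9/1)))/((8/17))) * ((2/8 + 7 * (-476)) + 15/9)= 679337/144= 4717.62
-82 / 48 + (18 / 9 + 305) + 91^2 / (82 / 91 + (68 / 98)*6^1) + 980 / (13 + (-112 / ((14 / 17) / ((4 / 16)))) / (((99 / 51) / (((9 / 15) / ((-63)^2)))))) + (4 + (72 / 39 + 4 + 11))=2908119864387779 / 1427866608792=2036.69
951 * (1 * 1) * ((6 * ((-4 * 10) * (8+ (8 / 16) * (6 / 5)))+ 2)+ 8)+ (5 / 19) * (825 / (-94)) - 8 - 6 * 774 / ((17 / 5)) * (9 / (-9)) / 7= -415114859263 / 212534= -1953169.18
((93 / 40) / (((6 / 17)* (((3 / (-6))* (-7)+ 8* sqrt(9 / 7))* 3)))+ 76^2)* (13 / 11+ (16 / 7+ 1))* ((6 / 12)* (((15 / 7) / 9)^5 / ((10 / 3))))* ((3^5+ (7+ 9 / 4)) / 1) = 2858118625* sqrt(7) / 205562332899+ 7371356374667375 / 9866991979152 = 747.11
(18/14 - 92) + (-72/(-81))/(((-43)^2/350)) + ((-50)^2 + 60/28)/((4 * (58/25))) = 4839672955/27024984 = 179.08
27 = 27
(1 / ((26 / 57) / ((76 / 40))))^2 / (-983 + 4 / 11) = -1433531 / 81187600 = -0.02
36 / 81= 4 / 9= 0.44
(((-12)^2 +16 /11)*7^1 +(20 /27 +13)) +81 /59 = 18106436 /17523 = 1033.30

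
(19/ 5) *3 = 57/ 5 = 11.40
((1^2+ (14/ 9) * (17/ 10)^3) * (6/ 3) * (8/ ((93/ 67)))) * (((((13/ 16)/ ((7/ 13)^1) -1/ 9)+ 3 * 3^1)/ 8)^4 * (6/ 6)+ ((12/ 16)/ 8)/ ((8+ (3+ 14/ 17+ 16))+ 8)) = 912705952722435457098589/ 3207565650243354624000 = 284.55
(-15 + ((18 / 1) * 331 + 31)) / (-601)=-5974 / 601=-9.94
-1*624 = -624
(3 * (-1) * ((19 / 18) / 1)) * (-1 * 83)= 1577 / 6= 262.83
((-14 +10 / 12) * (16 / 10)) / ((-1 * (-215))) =-316 / 3225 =-0.10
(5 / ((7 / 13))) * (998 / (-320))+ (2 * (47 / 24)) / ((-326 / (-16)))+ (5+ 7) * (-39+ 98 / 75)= -1317410263 / 2738400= -481.09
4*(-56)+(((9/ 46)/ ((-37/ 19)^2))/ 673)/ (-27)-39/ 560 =-7976982835267/ 35600461680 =-224.07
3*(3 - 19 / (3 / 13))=-238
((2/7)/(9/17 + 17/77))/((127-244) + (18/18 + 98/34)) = -3179/944193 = -0.00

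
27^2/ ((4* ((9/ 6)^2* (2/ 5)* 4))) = 405/ 8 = 50.62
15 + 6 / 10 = 78 / 5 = 15.60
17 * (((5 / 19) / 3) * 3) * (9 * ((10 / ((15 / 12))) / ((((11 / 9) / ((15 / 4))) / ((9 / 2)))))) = 929475 / 209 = 4447.25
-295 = -295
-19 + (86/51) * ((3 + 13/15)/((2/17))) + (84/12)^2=85.42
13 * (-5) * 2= -130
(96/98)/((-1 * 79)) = -48/3871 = -0.01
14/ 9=1.56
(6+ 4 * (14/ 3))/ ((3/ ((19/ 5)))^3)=507566/ 10125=50.13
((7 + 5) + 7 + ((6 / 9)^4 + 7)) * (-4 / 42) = -4244 / 1701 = -2.50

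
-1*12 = -12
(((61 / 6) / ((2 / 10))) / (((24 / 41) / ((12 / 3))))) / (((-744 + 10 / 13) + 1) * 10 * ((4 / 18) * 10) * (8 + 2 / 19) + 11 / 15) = -15443675 / 5943751396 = -0.00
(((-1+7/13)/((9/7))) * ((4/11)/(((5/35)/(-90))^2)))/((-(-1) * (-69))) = 2469600/3289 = 750.87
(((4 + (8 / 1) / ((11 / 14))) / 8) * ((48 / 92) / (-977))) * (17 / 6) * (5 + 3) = -5304 / 247181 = -0.02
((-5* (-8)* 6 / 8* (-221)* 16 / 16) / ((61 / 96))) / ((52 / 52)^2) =-636480 / 61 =-10434.10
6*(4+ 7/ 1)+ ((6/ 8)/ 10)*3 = 2649/ 40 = 66.22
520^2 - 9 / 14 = 3785591 / 14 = 270399.36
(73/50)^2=5329/2500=2.13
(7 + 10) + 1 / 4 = 17.25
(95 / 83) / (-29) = -95 / 2407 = -0.04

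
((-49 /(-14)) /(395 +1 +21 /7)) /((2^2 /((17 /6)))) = 17 /2736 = 0.01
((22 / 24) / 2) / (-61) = -11 / 1464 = -0.01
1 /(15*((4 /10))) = 1 /6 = 0.17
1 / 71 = 0.01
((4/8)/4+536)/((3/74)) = 158693/12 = 13224.42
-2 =-2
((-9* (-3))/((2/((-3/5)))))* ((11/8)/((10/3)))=-2673/800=-3.34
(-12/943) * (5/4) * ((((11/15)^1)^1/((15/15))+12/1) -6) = -101/943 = -0.11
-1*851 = -851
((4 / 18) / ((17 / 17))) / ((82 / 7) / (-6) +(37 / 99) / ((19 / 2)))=-0.12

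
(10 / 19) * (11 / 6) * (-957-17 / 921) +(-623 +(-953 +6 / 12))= -262373587 / 104994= -2498.94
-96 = -96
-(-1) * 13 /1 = 13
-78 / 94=-0.83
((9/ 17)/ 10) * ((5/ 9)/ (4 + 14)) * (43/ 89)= 43/ 54468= 0.00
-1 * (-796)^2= -633616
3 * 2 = 6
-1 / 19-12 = -229 / 19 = -12.05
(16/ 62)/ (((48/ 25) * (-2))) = -25/ 372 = -0.07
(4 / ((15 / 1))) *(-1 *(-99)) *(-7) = -924 / 5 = -184.80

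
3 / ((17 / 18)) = 54 / 17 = 3.18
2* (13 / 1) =26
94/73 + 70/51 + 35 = 140209/3723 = 37.66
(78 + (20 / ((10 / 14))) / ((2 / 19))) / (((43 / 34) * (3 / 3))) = 272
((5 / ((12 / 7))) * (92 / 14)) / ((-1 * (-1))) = 115 / 6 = 19.17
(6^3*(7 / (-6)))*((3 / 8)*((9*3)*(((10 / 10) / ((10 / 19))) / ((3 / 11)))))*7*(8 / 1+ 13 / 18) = -43411599 / 40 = -1085289.98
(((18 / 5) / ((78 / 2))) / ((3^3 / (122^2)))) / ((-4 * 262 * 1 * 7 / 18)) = -7442 / 59605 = -0.12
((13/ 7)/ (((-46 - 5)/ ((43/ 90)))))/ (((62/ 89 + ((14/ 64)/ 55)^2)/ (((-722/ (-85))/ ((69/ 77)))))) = -24478625526784/ 103404058431327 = -0.24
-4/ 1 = -4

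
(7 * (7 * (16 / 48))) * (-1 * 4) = -196 / 3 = -65.33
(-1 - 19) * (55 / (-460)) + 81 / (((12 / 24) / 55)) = 204985 / 23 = 8912.39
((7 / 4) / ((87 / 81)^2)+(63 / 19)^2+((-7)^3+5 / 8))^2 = 108809.99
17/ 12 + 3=53/ 12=4.42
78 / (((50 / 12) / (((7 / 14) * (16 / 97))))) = 3744 / 2425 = 1.54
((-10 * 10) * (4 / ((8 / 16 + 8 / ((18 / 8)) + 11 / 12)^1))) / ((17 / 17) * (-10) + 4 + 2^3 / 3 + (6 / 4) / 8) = 691200 / 27029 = 25.57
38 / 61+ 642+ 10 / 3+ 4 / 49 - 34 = 5488144 / 8967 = 612.04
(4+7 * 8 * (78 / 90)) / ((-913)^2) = 788 / 12503535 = 0.00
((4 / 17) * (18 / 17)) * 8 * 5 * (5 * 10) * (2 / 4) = 72000 / 289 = 249.13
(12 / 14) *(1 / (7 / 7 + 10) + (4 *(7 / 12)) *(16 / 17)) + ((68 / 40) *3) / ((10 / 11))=990949 / 130900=7.57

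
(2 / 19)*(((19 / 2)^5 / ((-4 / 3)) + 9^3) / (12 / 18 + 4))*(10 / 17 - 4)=91163385 / 20672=4409.99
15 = 15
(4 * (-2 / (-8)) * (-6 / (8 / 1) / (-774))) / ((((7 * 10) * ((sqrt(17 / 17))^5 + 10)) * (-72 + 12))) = -1 / 47678400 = -0.00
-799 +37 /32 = -25531 /32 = -797.84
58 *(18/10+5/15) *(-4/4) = -1856/15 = -123.73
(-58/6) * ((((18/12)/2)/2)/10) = -29/80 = -0.36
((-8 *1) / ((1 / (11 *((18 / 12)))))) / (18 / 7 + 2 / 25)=-5775 / 116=-49.78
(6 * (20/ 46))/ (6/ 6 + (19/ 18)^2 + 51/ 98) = 952560/ 962021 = 0.99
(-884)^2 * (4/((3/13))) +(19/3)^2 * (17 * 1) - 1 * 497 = 121908800/9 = 13545422.22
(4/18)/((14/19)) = 19/63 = 0.30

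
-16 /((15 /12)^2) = -256 /25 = -10.24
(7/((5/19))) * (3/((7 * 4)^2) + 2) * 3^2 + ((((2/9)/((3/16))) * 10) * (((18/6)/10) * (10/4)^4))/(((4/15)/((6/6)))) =1680923/1680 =1000.55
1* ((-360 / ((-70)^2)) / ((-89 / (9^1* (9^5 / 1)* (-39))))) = -17109.45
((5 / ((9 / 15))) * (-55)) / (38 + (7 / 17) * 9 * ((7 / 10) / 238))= -722500 / 59919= -12.06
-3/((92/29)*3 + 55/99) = -0.30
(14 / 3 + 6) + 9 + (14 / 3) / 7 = 61 / 3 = 20.33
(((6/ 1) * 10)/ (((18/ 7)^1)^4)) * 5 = 60025/ 8748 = 6.86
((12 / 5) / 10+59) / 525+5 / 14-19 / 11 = -363043 / 288750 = -1.26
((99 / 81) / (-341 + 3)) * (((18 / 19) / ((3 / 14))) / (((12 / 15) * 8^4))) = -385 / 78913536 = -0.00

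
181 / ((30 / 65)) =2353 / 6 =392.17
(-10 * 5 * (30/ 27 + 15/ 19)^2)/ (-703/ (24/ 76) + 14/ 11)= 116187500/ 1431278721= 0.08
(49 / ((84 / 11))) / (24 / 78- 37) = -1001 / 5724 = -0.17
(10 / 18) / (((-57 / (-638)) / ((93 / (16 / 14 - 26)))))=-23.27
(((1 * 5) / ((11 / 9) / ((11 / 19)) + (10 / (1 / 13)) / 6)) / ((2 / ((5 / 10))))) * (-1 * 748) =-8415 / 214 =-39.32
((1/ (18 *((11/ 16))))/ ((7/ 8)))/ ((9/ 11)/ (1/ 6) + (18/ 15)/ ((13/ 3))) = 1040/ 58401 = 0.02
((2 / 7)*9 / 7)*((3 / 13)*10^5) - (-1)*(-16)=5389808 / 637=8461.24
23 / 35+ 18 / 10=86 / 35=2.46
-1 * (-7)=7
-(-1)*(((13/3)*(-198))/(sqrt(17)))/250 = -429*sqrt(17)/2125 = -0.83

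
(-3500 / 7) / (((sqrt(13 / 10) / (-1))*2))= 250*sqrt(130) / 13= 219.26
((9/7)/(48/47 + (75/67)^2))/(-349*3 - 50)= -632949/1228248371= -0.00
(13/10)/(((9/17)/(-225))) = -1105/2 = -552.50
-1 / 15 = -0.07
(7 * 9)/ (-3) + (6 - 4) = -19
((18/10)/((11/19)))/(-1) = -171/55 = -3.11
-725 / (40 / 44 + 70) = -1595 / 156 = -10.22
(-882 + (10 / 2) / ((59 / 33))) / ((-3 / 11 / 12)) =2282412 / 59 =38684.95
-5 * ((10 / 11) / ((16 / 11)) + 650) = -26025 / 8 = -3253.12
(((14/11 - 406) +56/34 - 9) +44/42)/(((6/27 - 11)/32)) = 154956000/126973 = 1220.39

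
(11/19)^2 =121/361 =0.34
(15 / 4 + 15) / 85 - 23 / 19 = -1279 / 1292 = -0.99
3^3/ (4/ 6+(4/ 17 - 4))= -1377/ 158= -8.72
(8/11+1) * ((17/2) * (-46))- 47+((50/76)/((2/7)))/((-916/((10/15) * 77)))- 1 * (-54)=-767873473/1148664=-668.49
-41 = -41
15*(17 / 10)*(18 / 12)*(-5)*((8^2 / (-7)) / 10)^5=1283457024 / 10504375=122.18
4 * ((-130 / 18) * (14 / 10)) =-364 / 9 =-40.44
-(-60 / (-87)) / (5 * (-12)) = 1 / 87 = 0.01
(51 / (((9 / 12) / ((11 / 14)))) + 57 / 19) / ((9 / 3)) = 395 / 21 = 18.81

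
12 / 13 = 0.92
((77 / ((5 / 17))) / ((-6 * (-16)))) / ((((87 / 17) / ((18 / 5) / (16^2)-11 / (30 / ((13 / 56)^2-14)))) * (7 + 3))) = 191696879 / 701568000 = 0.27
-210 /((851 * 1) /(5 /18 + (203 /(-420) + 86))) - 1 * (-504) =2465323 /5106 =482.83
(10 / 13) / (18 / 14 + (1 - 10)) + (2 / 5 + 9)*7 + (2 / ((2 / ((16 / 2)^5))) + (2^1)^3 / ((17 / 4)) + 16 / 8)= 979709278 / 29835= 32837.58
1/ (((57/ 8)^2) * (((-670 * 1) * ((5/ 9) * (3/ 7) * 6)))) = -112/ 5442075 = -0.00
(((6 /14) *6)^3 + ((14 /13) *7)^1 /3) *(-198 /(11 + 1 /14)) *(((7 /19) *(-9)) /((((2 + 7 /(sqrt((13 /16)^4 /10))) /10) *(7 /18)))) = -4088287309392 /76958808913 + 3096454293504 *sqrt(10) /10994115559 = 837.52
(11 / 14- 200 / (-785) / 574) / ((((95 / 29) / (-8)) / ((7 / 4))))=-2054563 / 611515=-3.36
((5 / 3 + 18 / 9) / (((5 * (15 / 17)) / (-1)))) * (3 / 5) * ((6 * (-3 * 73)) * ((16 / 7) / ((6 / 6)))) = 1497.71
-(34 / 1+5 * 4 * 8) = -194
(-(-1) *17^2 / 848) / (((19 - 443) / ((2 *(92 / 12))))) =-6647 / 539328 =-0.01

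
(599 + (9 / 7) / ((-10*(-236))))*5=9895489 / 3304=2995.00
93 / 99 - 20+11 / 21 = -4282 / 231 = -18.54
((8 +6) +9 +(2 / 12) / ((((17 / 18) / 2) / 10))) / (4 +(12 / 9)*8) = 123 / 68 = 1.81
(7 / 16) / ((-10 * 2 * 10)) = -7 / 3200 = -0.00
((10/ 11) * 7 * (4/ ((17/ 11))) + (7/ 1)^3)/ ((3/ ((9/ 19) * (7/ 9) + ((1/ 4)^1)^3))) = 46.02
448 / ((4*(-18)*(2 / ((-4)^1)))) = 112 / 9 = 12.44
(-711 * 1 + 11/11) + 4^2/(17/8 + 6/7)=-117674/167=-704.63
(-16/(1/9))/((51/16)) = -768/17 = -45.18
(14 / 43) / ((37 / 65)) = 910 / 1591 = 0.57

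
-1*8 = -8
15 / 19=0.79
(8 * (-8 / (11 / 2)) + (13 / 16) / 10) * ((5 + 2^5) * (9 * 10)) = -38478.53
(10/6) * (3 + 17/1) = 100/3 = 33.33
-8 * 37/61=-296/61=-4.85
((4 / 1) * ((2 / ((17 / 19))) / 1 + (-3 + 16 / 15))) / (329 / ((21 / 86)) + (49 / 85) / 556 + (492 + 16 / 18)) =73392 / 111817223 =0.00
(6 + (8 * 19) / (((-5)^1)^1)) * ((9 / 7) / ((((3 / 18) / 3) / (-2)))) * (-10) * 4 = -45174.86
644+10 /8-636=37 /4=9.25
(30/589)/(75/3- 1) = 5/2356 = 0.00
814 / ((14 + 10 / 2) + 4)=814 / 23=35.39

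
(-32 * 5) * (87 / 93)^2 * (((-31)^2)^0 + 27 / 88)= -1934300 / 10571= -182.98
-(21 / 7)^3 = -27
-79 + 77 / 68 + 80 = 145 / 68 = 2.13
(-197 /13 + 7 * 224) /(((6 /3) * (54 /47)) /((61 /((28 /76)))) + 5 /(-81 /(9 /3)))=-9064.71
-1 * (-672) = 672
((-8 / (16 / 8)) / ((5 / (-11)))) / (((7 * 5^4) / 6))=264 / 21875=0.01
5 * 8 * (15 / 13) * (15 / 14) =4500 / 91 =49.45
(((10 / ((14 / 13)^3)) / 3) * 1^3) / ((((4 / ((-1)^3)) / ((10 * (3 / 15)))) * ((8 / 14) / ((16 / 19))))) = -10985 / 5586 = -1.97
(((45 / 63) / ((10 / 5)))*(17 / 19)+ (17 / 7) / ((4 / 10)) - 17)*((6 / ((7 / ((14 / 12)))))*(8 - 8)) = 0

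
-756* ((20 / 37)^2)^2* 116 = -14031360000 / 1874161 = -7486.74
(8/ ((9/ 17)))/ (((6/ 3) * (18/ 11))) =374/ 81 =4.62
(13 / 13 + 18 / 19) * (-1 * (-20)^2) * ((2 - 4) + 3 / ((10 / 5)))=7400 / 19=389.47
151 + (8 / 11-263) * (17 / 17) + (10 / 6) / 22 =-7339 / 66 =-111.20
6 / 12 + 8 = 17 / 2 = 8.50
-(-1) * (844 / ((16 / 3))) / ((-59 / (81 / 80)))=-51273 / 18880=-2.72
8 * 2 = 16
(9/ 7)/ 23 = 0.06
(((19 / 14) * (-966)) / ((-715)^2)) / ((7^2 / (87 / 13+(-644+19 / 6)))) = 21615331 / 651300650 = 0.03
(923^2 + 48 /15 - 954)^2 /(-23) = -31485386820.66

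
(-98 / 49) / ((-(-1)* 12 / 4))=-2 / 3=-0.67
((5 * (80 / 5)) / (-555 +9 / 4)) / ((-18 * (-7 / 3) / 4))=-640 / 46431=-0.01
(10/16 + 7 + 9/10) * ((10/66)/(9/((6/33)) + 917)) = 31/23196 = 0.00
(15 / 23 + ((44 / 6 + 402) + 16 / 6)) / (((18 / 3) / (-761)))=-7222651 / 138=-52338.05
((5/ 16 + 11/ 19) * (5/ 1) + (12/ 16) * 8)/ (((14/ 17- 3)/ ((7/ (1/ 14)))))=-2648107/ 5624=-470.86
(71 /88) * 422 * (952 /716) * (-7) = -12479173 /3938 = -3168.91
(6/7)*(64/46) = 1.19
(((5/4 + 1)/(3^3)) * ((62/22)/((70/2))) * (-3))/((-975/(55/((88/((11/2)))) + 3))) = 3193/24024000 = 0.00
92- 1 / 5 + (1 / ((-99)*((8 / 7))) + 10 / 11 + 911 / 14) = 4373431 / 27720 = 157.77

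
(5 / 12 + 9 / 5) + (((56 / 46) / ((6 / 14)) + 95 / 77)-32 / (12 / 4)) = -464957 / 106260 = -4.38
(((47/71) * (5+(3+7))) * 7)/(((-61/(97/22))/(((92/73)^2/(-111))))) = 675279080/9393518893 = 0.07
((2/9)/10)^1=1/45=0.02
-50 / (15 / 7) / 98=-5 / 21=-0.24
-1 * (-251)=251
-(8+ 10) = -18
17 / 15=1.13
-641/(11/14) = -8974/11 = -815.82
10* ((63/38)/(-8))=-315/152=-2.07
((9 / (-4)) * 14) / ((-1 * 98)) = 9 / 28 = 0.32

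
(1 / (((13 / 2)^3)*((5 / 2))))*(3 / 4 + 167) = 2684 / 10985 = 0.24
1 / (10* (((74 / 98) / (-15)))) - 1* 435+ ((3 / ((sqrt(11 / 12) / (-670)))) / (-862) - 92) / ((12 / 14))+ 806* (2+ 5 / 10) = 2345* sqrt(33) / 4741+ 326491 / 222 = 1473.52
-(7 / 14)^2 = -1 / 4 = -0.25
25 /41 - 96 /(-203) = 9011 /8323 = 1.08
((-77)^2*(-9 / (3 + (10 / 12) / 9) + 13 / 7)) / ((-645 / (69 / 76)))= 23981111 / 2728780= 8.79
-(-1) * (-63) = -63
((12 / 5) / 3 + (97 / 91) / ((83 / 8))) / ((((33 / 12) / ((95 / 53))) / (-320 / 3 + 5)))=-263417520 / 4403399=-59.82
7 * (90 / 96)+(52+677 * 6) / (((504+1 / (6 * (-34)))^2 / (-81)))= 888061185321 / 169134787600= 5.25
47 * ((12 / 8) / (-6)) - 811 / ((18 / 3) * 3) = -2045 / 36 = -56.81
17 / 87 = 0.20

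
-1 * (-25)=25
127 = 127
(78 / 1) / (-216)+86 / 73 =2147 / 2628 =0.82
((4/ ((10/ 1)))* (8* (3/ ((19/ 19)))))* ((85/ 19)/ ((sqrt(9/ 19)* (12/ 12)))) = 272* sqrt(19)/ 19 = 62.40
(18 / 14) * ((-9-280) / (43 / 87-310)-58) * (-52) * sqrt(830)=719139564 * sqrt(830) / 188489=109917.34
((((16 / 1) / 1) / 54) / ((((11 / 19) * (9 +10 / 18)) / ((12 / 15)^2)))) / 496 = 76 / 1099725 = 0.00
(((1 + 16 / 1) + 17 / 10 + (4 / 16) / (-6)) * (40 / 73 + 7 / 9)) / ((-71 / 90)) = -1950169 / 62196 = -31.36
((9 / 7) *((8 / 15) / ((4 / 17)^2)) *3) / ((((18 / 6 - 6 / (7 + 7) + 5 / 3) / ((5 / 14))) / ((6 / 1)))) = 23409 / 1246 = 18.79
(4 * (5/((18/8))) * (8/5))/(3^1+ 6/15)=640/153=4.18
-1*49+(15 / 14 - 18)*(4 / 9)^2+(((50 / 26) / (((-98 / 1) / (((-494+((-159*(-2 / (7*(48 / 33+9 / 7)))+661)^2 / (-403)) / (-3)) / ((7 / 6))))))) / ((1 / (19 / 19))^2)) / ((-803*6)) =-16507965908339293 / 315372665713014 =-52.34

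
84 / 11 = 7.64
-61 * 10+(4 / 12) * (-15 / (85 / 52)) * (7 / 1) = -631.41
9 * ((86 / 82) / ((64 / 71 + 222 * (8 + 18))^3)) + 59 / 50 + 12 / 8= 4398936284893205879 / 1641394136124132800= 2.68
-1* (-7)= 7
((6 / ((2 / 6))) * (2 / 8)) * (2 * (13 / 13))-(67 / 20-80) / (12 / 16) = 556 / 5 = 111.20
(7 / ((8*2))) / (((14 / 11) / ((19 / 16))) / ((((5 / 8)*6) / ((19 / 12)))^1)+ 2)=3465 / 19424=0.18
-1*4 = -4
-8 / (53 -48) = -8 / 5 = -1.60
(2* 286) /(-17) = -572 /17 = -33.65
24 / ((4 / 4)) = 24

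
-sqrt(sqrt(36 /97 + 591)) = -57363^(1 /4) * 97^(3 /4) /97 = -4.93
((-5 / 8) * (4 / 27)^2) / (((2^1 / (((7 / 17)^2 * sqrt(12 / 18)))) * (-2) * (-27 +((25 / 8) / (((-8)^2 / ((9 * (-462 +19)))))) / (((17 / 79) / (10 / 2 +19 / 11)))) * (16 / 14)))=-301840 * sqrt(6) / 10880158072851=-0.00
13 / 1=13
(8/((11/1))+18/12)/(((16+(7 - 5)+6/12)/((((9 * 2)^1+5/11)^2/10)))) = 2019241/492470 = 4.10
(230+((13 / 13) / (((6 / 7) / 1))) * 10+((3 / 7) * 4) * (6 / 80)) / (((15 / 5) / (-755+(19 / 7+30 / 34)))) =-4540327009 / 74970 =-60561.92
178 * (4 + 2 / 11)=8188 / 11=744.36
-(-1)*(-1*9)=-9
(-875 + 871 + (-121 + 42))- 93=-176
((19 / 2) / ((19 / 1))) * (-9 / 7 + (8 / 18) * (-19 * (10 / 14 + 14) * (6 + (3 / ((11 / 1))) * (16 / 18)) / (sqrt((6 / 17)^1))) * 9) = -403142 * sqrt(102) / 693 -9 / 14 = -5875.87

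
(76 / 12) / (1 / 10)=190 / 3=63.33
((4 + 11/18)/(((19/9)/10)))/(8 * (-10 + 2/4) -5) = -415/1539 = -0.27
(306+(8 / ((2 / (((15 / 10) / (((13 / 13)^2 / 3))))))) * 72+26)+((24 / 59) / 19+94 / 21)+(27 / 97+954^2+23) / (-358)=-371870095217 / 408742383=-909.79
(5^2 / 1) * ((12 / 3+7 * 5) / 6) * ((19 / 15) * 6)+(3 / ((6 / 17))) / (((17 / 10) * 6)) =7415 / 6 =1235.83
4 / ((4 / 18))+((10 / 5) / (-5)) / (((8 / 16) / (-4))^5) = 65626 / 5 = 13125.20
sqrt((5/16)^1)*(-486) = -243*sqrt(5)/2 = -271.68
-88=-88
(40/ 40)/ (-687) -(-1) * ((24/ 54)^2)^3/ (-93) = -17412655/ 11318098977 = -0.00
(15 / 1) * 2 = 30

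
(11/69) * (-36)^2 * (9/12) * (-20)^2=61982.61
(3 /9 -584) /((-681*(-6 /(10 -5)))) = -8755 /12258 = -0.71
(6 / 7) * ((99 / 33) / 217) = 18 / 1519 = 0.01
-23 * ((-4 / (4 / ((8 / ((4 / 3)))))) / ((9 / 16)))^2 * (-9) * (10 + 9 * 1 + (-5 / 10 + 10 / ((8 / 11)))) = 759552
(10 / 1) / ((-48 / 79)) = -395 / 24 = -16.46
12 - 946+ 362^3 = 47436994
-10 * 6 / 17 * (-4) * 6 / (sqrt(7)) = 1440 * sqrt(7) / 119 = 32.02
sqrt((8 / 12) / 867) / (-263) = -0.00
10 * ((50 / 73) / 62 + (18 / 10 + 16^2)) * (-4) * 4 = -93348224 / 2263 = -41249.77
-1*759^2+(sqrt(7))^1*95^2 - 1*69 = -576150+9025*sqrt(7) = -552272.09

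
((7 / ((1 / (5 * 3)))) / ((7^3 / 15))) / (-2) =-225 / 98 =-2.30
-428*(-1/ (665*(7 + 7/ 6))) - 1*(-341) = 341.08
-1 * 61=-61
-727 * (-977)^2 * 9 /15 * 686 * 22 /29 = -31418944387908 /145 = -216682375089.02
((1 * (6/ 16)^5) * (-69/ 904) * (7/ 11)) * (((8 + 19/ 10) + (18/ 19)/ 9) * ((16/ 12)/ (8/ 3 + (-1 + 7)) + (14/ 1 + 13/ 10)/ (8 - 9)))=39938205951/ 731670118400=0.05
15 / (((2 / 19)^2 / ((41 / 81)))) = 74005 / 108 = 685.23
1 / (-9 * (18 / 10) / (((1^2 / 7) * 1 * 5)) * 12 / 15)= -125 / 2268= -0.06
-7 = -7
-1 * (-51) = 51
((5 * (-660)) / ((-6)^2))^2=8402.78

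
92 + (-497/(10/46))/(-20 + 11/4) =3368/15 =224.53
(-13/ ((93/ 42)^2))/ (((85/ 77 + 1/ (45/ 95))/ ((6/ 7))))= -378378/ 535277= -0.71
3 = 3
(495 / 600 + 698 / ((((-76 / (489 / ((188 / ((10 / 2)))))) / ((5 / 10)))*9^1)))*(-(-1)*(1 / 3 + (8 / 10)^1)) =-21171137 / 3214800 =-6.59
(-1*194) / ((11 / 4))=-776 / 11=-70.55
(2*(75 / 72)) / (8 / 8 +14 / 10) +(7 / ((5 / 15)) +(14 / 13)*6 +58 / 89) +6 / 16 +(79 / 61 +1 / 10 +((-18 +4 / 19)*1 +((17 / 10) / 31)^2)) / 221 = 2309372426931989 / 78866325111600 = 29.28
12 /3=4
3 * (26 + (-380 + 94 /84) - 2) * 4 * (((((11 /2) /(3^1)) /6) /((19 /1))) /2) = -163955 /4788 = -34.24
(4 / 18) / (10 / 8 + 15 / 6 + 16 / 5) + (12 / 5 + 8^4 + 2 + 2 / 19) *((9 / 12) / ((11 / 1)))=365535211 / 1307295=279.61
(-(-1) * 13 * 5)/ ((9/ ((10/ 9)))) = 650/ 81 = 8.02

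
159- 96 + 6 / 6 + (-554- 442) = -932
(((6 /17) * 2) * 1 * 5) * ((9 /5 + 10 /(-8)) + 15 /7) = 1131 /119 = 9.50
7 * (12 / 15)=28 / 5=5.60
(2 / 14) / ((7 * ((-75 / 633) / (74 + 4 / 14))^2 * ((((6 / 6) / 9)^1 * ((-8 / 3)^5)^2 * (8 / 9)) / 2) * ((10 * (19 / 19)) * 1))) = 35987293121481 / 40282095616000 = 0.89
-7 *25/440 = -35/88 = -0.40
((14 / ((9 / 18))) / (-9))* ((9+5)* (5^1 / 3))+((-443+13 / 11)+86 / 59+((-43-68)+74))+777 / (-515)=-4976582306 / 9024345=-551.46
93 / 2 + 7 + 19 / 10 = 277 / 5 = 55.40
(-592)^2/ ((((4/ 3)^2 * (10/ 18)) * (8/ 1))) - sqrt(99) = 221778/ 5 - 3 * sqrt(11) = 44345.65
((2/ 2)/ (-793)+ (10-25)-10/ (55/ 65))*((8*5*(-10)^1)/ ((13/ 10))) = 935784000/ 113399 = 8252.14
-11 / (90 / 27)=-33 / 10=-3.30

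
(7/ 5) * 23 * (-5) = -161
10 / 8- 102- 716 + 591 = -903 / 4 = -225.75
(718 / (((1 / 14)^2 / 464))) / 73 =65297792 / 73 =894490.30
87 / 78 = 29 / 26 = 1.12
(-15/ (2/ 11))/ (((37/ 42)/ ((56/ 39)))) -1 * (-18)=-56022/ 481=-116.47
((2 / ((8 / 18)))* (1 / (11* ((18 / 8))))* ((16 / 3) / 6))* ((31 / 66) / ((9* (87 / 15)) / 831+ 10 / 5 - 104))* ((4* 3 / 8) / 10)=-17174 / 153748287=-0.00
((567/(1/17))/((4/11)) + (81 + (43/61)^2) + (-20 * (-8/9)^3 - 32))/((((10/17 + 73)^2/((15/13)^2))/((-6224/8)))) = -810287552546696225/159432188843538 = -5082.33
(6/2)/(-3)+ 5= 4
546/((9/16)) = 970.67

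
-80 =-80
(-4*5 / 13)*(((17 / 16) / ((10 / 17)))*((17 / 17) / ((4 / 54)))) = -37.51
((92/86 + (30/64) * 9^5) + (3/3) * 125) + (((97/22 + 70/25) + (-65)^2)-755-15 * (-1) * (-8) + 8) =2358983259/75680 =31170.50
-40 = -40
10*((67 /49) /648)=335 /15876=0.02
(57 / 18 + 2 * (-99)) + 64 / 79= -91967 / 474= -194.02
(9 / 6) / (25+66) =3 / 182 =0.02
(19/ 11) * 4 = 76/ 11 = 6.91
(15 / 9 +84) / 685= 257 / 2055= 0.13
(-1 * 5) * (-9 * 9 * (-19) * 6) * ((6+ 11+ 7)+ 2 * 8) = -1846800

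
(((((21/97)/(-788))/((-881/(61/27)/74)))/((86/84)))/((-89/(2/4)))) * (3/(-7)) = 15799/128855311966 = 0.00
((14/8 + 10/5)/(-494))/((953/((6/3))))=-15/941564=-0.00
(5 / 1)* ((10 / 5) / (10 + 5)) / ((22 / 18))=6 / 11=0.55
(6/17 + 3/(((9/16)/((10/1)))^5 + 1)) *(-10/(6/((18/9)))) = -19922945180980/1782580203833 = -11.18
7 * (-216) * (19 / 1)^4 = -197045352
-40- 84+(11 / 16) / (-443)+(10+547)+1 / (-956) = 733511455 / 1694032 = 433.00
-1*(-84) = 84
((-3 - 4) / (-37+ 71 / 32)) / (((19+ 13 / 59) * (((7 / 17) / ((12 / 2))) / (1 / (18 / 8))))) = 128384 / 1893213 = 0.07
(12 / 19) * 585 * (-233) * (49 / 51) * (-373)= 9964985940 / 323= 30851349.66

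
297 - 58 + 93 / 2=571 / 2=285.50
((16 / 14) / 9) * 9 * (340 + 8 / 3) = 8224 / 21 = 391.62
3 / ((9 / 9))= 3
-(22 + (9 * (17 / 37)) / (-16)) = -12871 / 592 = -21.74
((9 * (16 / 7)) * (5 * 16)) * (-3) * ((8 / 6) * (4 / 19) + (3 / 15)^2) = -1052928 / 665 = -1583.35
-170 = -170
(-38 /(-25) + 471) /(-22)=-11813 /550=-21.48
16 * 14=224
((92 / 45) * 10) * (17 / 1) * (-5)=-15640 / 9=-1737.78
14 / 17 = 0.82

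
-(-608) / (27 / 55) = 1238.52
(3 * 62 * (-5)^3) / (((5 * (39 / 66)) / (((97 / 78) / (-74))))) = 826925 / 6253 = 132.24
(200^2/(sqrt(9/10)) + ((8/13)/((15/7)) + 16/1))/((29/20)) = 12704/1131 + 800000 * sqrt(10)/87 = 29089.65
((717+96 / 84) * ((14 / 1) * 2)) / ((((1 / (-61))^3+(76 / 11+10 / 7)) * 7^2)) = 50205473428 / 1020052075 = 49.22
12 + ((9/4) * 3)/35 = 1707/140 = 12.19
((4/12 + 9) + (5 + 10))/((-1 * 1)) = -73/3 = -24.33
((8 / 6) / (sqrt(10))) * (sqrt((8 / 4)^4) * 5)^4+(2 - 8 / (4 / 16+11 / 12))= -34 / 7+64000 * sqrt(10) / 3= 67457.07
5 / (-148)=-5 / 148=-0.03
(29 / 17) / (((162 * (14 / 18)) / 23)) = 667 / 2142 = 0.31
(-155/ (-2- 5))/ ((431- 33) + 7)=31/ 567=0.05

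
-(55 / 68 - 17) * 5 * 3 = 16515 / 68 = 242.87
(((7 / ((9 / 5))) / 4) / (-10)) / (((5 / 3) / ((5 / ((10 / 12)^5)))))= -2268 / 3125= -0.73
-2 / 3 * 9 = -6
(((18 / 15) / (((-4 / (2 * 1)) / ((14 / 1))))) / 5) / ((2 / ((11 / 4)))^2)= -2541 / 800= -3.18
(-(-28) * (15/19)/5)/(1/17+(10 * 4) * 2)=1428/25859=0.06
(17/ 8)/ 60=17/ 480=0.04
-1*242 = -242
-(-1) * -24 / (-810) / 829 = 4 / 111915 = 0.00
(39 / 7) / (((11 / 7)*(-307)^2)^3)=1911 / 1114315850979651419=0.00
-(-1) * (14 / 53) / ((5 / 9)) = 0.48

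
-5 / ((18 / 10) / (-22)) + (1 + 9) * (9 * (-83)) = -66680 / 9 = -7408.89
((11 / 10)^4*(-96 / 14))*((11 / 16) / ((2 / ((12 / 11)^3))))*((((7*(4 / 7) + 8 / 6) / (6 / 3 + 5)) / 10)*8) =-418176 / 153125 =-2.73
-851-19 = -870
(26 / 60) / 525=13 / 15750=0.00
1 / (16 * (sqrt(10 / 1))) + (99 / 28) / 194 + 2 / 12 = sqrt(10) / 160 + 3013 / 16296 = 0.20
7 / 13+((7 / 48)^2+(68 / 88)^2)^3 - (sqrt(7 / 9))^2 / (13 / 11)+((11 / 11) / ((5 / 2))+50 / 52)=2082048999952677689 / 1408370409744629760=1.48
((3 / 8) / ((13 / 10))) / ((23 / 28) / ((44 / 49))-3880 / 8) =-660 / 1107587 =-0.00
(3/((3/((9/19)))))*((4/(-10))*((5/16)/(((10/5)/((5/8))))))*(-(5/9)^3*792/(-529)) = -6875/1447344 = -0.00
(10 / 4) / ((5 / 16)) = 8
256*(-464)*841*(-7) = 699281408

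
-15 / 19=-0.79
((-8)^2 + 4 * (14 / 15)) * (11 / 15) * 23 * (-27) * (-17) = 13109448 / 25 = 524377.92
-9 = -9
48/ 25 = 1.92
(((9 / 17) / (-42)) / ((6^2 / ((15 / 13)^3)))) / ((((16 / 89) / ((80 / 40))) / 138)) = -6908625 / 8366176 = -0.83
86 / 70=43 / 35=1.23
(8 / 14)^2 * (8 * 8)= 20.90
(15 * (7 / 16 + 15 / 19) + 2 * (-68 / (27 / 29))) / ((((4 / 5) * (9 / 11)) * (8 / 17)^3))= -283161270865 / 151289856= -1871.65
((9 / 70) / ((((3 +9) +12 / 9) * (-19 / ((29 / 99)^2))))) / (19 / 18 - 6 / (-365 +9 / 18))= -68121 / 1676890600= -0.00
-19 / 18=-1.06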